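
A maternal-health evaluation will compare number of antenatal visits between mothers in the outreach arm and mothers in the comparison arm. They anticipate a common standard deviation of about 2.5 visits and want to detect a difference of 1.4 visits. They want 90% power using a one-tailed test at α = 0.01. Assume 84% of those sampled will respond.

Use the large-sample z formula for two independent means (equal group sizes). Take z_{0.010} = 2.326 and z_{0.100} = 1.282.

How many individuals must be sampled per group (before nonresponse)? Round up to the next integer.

n = 99 per group

n = (z_α + z_β)² · (σ₁² + σ₂²) / δ²
  = (2.326 + 1.282)² · (2·2.5² = 12.5) / 1.4²
  = 13.0177 · 12.5 / 1.96
  = 83.02
Adjust for 84% response: 83.02 / 0.84 = 98.83.
Round up → n = 99 per group.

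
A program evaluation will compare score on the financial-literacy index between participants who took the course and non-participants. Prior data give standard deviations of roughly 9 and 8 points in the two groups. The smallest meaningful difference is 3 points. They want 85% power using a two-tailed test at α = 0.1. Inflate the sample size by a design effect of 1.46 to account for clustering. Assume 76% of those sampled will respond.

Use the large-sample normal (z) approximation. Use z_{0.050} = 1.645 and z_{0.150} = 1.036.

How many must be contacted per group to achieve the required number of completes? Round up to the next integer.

n = (z_{α/2} + z_β)² · (σ₁² + σ₂²) / δ²
  = (1.645 + 1.036)² · (9² + 8² = 145) / 3²
  = 7.1878 · 145 / 9
  = 115.80
Design effect: 1.46 × 115.80 = 169.07.
Adjust for 76% response: 169.07 / 0.76 = 222.46.
Round up → n = 223 per group.

n = 223 per group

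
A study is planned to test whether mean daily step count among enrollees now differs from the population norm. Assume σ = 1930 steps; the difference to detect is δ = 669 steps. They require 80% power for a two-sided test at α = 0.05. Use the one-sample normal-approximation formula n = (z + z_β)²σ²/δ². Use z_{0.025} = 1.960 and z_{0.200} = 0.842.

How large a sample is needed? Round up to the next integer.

n = (z_{α/2} + z_β)² · σ² / δ²
  = (1.960 + 0.842)² · 1930² / 669²
  = 7.8512 · 3724900 / 447561
  = 65.34
Round up → n = 66.

n = 66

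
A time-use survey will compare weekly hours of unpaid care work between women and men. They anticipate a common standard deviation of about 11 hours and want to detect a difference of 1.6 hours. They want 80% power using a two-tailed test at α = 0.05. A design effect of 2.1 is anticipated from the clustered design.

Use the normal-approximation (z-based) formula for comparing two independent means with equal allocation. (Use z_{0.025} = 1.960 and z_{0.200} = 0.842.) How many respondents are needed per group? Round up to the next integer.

n = (z_{α/2} + z_β)² · (σ₁² + σ₂²) / δ²
  = (1.960 + 0.842)² · (2·11² = 242) / 1.6²
  = 7.8512 · 242 / 2.56
  = 742.18
Design effect: 2.1 × 742.18 = 1558.59.
Round up → n = 1559 per group.

n = 1559 per group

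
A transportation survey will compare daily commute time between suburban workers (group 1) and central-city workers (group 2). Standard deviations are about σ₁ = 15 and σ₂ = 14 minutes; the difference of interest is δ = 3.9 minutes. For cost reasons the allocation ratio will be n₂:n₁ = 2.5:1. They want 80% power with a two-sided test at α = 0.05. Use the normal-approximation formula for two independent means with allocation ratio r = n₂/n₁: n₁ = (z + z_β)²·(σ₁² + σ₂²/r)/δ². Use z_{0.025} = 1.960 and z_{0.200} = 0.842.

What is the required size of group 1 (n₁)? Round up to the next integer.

n₁ = (z_{α/2} + z_β)² · (σ₁² + σ₂²/r) / δ²
   = (1.960 + 0.842)² · (15² + 14²/2.5) / 3.9²
   = 7.8512 · (225 + 78.4) / 15.21
   = 7.8512 · 303.4 / 15.21
   = 156.61
Round up → n₁ = 157; n₂ = r·n₁ = 2.5 × 157 = 393.

n₁ = 157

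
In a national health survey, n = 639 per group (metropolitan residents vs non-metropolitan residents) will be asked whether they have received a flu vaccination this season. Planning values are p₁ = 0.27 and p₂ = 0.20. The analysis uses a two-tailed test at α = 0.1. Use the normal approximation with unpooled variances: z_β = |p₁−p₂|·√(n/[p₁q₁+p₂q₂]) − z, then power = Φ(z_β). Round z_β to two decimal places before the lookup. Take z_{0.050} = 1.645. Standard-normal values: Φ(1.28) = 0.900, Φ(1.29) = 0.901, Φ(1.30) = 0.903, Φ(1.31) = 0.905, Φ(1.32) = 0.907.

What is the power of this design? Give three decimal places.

Power ≈ 0.907

z_β = |p₁−p₂|·√(n/[p₁q₁+p₂q₂]) − z_{α/2}
    = 0.07 · √(639/0.3571) − 1.645
    = 0.07 · 42.3015 − 1.645
    = 2.9611 − 1.645 = 1.3161 → 1.32
Power = Φ(1.32) = 0.907.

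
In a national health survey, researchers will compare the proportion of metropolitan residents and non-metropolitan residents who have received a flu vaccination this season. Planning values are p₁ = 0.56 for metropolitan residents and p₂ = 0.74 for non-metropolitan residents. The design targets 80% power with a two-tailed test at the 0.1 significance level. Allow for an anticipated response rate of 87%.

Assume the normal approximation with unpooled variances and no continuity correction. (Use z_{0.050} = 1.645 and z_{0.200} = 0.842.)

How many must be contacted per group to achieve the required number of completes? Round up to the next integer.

n = (z_{α/2} + z_β)² · [p₁(1−p₁) + p₂(1−p₂)] / (p₁ − p₂)²
  = (1.645 + 0.842)² · (0.56·0.44 + 0.74·0.26) / (-0.18)²
  = (2.487)² · (0.2464 + 0.1924) / 0.0324
  = 6.1852 · 0.4388 / 0.0324
  = 83.77
Adjust for 87% response: 83.77 / 0.87 = 96.28.
Round up → n = 97 per group.

n = 97 per group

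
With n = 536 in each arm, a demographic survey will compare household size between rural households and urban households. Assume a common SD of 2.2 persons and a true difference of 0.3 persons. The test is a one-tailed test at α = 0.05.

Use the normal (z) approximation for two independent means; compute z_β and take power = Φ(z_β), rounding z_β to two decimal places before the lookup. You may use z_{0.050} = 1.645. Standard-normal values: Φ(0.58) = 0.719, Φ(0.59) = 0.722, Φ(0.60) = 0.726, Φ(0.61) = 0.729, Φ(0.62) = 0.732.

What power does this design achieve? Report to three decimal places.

Power ≈ 0.722

z_β = δ·√(n/(σ₁²+σ₂²)) − z_α
    = 0.3 · √(536/9.68) − 1.645
    = 0.3 · 7.44123 − 1.645
    = 2.2324 − 1.645 = 0.5874 → 0.59
Power = Φ(0.59) = 0.722.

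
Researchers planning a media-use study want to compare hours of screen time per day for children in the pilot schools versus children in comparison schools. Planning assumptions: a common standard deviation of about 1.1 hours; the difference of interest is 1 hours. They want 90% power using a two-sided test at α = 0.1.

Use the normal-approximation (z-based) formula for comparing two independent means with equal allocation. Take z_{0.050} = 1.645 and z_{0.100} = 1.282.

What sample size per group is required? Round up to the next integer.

n = (z_{α/2} + z_β)² · (σ₁² + σ₂²) / δ²
  = (1.645 + 1.282)² · (2·1.1² = 2.42) / 1²
  = 8.5673 · 2.42 / 1
  = 20.73
Round up → n = 21 per group.

n = 21 per group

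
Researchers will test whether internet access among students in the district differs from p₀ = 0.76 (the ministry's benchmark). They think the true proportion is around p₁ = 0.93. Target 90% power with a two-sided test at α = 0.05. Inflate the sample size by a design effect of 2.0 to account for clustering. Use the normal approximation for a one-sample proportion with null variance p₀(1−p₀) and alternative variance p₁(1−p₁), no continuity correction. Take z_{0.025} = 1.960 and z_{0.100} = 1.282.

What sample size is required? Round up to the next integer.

n = 94

n = [z_{α/2}·√(p₀q₀) + z_β·√(p₁q₁)]² / (p₁ − p₀)²
  = [1.960·√(0.76·0.24) + 1.282·√(0.93·0.07)]² / (0.17)²
  = [1.960·0.4271 + 1.282·0.2551]² / 0.0289
  = [1.1642]² / 0.0289
  = 46.90
Design effect: 2.0 × 46.90 = 93.79.
Round up → n = 94.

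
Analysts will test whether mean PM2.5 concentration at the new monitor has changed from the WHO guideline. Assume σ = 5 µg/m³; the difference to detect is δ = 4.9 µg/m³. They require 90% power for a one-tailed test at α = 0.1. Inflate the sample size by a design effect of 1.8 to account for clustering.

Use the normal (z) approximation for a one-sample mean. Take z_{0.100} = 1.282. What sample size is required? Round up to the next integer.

n = 13

n = (z_α + z_β)² · σ² / δ²
  = (1.282 + 1.282)² · 5² / 4.9²
  = 6.5741 · 25 / 24.01
  = 6.85
Design effect: 1.8 × 6.85 = 12.32.
Round up → n = 13.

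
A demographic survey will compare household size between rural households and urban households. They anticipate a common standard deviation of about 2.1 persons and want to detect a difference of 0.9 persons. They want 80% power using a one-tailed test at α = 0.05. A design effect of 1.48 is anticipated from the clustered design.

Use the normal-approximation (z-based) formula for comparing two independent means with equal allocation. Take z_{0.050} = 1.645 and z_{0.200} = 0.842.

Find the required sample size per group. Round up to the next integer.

n = (z_α + z_β)² · (σ₁² + σ₂²) / δ²
  = (1.645 + 0.842)² · (2·2.1² = 8.82) / 0.9²
  = 6.1852 · 8.82 / 0.81
  = 67.35
Design effect: 1.48 × 67.35 = 99.68.
Round up → n = 100 per group.

n = 100 per group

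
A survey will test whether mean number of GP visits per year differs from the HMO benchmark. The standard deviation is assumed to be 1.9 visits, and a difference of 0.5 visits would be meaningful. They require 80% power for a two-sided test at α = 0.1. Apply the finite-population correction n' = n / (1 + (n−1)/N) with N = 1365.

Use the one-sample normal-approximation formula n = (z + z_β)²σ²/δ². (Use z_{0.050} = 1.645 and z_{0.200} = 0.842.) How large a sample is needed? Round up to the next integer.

n = (z_{α/2} + z_β)² · σ² / δ²
  = (1.645 + 0.842)² · 1.9² / 0.5²
  = 6.1852 · 3.61 / 0.25
  = 89.31
Finite-population correction (N = 1365): 89.31 / (1 + (89.31 − 1)/1365) = 83.89.
Round up → n = 84.

n = 84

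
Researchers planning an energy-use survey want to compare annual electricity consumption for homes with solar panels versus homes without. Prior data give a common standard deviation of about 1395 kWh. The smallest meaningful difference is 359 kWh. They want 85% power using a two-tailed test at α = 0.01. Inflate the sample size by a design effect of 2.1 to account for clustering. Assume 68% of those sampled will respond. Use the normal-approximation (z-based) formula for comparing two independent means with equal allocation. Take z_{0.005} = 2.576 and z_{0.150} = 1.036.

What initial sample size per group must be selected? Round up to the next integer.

n = (z_{α/2} + z_β)² · (σ₁² + σ₂²) / δ²
  = (2.576 + 1.036)² · (2·1395² = 3892050) / 359²
  = 13.0465 · 3892050 / 128881
  = 393.99
Design effect: 2.1 × 393.99 = 827.38.
Adjust for 68% response: 827.38 / 0.68 = 1216.73.
Round up → n = 1217 per group.

n = 1217 per group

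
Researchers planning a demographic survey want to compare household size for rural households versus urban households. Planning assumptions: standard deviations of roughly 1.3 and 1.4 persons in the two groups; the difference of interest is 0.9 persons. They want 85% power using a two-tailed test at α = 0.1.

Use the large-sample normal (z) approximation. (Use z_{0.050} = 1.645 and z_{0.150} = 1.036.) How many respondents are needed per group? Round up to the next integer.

n = (z_{α/2} + z_β)² · (σ₁² + σ₂²) / δ²
  = (1.645 + 1.036)² · (1.3² + 1.4² = 3.65) / 0.9²
  = 7.1878 · 3.65 / 0.81
  = 32.39
Round up → n = 33 per group.

n = 33 per group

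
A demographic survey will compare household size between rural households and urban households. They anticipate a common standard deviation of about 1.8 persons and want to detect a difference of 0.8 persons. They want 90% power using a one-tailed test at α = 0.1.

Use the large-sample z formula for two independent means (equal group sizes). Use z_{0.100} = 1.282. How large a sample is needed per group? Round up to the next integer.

n = (z_α + z_β)² · (σ₁² + σ₂²) / δ²
  = (1.282 + 1.282)² · (2·1.8² = 6.48) / 0.8²
  = 6.5741 · 6.48 / 0.64
  = 66.56
Round up → n = 67 per group.

n = 67 per group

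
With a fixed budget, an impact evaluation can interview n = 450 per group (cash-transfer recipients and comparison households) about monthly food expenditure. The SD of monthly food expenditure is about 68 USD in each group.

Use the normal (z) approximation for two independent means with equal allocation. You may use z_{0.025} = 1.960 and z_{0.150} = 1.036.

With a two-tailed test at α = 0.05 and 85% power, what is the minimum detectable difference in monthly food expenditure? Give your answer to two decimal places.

δ = (z_{α/2} + z_β) · √((σ₁²+σ₂²)/n)
  = (1.960 + 1.036) · √(9248/450)
  = 2.996 · √20.5511
  = 2.996 · 4.5333
  = 13.5819

Minimum detectable difference ≈ 13.58 USD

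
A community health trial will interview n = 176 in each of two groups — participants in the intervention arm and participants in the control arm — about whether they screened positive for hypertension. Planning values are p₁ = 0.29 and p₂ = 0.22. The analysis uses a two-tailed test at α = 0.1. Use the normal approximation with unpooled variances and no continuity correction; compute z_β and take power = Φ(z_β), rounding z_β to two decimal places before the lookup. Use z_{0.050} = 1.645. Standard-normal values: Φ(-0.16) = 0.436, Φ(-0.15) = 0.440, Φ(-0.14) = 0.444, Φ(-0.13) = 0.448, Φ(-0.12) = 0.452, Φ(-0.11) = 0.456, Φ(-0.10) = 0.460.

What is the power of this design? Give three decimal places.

z_β = |p₁−p₂|·√(n/[p₁q₁+p₂q₂]) − z_{α/2}
    = 0.07 · √(176/0.3775) − 1.645
    = 0.07 · 21.5922 − 1.645
    = 1.5115 − 1.645 = -0.1335 → -0.13
Power = Φ(-0.13) = 0.448.

Power ≈ 0.448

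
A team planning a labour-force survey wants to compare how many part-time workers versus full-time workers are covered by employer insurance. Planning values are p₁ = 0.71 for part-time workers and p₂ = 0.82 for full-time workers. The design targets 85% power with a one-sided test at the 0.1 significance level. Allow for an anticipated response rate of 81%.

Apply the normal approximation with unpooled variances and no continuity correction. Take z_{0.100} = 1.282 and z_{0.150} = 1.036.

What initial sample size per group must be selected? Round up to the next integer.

n = 194 per group

n = (z_α + z_β)² · [p₁(1−p₁) + p₂(1−p₂)] / (p₁ − p₂)²
  = (1.282 + 1.036)² · (0.71·0.29 + 0.82·0.18) / (-0.11)²
  = (2.318)² · (0.2059 + 0.1476) / 0.0121
  = 5.3731 · 0.3535 / 0.0121
  = 156.98
Adjust for 81% response: 156.98 / 0.81 = 193.80.
Round up → n = 194 per group.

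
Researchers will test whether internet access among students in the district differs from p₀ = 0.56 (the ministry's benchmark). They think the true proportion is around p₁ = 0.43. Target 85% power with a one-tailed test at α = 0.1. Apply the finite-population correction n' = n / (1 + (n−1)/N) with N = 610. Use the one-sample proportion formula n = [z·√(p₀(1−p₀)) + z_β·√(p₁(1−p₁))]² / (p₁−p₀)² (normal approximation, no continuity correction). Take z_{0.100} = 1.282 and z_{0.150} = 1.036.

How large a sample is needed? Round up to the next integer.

n = 70

n = [z_α·√(p₀q₀) + z_β·√(p₁q₁)]² / (p₁ − p₀)²
  = [1.282·√(0.56·0.44) + 1.036·√(0.43·0.57)]² / (-0.13)²
  = [1.282·0.4964 + 1.036·0.4951]² / 0.0169
  = [1.1493]² / 0.0169
  = 78.15
Finite-population correction (N = 610): 78.15 / (1 + (78.15 − 1)/610) = 69.38.
Round up → n = 70.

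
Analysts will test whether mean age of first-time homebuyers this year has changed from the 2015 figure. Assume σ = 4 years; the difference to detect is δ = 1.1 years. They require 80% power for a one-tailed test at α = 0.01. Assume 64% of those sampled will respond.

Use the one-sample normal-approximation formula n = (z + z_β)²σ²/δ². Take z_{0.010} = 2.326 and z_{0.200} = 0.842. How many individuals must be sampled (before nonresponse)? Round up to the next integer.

n = (z_α + z_β)² · σ² / δ²
  = (2.326 + 0.842)² · 4² / 1.1²
  = 10.0362 · 16 / 1.21
  = 132.71
Adjust for 64% response: 132.71 / 0.64 = 207.36.
Round up → n = 208.

n = 208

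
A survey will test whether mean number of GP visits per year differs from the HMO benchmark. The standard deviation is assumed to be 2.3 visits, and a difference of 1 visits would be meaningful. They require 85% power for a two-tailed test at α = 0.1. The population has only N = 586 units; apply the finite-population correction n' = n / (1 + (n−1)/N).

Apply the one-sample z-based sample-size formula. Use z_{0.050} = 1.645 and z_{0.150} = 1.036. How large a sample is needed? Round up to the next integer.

n = 36

n = (z_{α/2} + z_β)² · σ² / δ²
  = (1.645 + 1.036)² · 2.3² / 1²
  = 7.1878 · 5.29 / 1
  = 38.02
Finite-population correction (N = 586): 38.02 / (1 + (38.02 − 1)/586) = 35.76.
Round up → n = 36.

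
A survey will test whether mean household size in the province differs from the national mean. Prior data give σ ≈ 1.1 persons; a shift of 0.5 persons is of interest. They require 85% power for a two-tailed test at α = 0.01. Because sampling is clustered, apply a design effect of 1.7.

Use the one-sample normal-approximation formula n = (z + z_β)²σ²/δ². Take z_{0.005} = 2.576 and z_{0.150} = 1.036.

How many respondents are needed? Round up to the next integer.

n = (z_{α/2} + z_β)² · σ² / δ²
  = (2.576 + 1.036)² · 1.1² / 0.5²
  = 13.0465 · 1.21 / 0.25
  = 63.15
Design effect: 1.7 × 63.15 = 107.35.
Round up → n = 108.

n = 108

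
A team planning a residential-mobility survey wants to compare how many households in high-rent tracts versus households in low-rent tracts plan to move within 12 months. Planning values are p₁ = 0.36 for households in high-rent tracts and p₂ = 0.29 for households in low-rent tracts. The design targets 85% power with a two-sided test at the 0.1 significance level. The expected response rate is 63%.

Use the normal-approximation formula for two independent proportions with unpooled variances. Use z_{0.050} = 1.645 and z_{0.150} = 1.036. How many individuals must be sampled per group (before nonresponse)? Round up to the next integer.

n = (z_{α/2} + z_β)² · [p₁(1−p₁) + p₂(1−p₂)] / (p₁ − p₂)²
  = (1.645 + 1.036)² · (0.36·0.64 + 0.29·0.71) / (0.07)²
  = (2.681)² · (0.2304 + 0.2059) / 0.0049
  = 7.1878 · 0.4363 / 0.0049
  = 640.00
Adjust for 63% response: 640.00 / 0.63 = 1015.88.
Round up → n = 1016 per group.

n = 1016 per group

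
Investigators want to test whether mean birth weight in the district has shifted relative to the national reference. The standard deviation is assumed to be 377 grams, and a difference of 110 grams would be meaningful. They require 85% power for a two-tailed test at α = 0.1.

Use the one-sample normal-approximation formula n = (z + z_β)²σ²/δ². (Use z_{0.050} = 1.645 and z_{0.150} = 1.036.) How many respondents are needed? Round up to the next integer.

n = 85

n = (z_{α/2} + z_β)² · σ² / δ²
  = (1.645 + 1.036)² · 377² / 110²
  = 7.1878 · 142129 / 12100
  = 84.43
Round up → n = 85.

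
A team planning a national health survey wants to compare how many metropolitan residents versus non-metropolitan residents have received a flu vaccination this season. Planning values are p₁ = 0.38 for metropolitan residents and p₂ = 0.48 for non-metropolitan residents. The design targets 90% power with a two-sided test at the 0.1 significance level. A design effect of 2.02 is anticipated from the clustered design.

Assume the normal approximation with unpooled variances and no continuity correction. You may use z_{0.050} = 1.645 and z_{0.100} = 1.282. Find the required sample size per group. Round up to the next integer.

n = 840 per group

n = (z_{α/2} + z_β)² · [p₁(1−p₁) + p₂(1−p₂)] / (p₁ − p₂)²
  = (1.645 + 1.282)² · (0.38·0.62 + 0.48·0.52) / (-0.10)²
  = (2.927)² · (0.2356 + 0.2496) / 0.0100
  = 8.5673 · 0.4852 / 0.0100
  = 415.69
Design effect: 2.02 × 415.69 = 839.69.
Round up → n = 840 per group.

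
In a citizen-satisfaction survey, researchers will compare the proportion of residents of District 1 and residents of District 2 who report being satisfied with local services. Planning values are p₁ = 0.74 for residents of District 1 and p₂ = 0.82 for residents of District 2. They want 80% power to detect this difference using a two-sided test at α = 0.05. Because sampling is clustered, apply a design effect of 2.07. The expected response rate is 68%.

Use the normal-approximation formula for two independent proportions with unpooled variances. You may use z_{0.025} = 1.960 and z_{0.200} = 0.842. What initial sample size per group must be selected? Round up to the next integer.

n = (z_{α/2} + z_β)² · [p₁(1−p₁) + p₂(1−p₂)] / (p₁ − p₂)²
  = (1.960 + 0.842)² · (0.74·0.26 + 0.82·0.18) / (-0.08)²
  = (2.802)² · (0.1924 + 0.1476) / 0.0064
  = 7.8512 · 0.3400 / 0.0064
  = 417.10
Design effect: 2.07 × 417.10 = 863.39.
Adjust for 68% response: 863.39 / 0.68 = 1269.69.
Round up → n = 1270 per group.

n = 1270 per group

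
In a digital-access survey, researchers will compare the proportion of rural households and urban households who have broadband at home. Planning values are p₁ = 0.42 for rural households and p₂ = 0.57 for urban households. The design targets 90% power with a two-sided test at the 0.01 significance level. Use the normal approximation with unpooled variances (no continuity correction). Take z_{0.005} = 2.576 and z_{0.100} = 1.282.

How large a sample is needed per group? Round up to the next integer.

n = (z_{α/2} + z_β)² · [p₁(1−p₁) + p₂(1−p₂)] / (p₁ − p₂)²
  = (2.576 + 1.282)² · (0.42·0.58 + 0.57·0.43) / (-0.15)²
  = (3.858)² · (0.2436 + 0.2451) / 0.0225
  = 14.8842 · 0.4887 / 0.0225
  = 323.28
Round up → n = 324 per group.

n = 324 per group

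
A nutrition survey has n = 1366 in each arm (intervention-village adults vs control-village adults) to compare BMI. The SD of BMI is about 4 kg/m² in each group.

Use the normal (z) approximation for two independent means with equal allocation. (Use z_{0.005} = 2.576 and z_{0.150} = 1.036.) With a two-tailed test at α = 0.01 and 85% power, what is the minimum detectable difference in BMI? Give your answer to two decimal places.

Minimum detectable difference ≈ 0.55 kg/m²

δ = (z_{α/2} + z_β) · √((σ₁²+σ₂²)/n)
  = (2.576 + 1.036) · √(32/1366)
  = 3.612 · √0.02343
  = 3.612 · 0.1531
  = 0.5528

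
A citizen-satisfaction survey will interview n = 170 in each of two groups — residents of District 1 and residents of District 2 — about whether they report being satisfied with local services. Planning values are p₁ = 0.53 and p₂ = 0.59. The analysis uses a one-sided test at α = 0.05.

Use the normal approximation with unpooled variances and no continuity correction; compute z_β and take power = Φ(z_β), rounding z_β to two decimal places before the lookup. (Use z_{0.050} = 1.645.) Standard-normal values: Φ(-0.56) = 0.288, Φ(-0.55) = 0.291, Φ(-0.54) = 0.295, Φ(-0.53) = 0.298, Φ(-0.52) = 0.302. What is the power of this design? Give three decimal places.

Power ≈ 0.298

z_β = |p₁−p₂|·√(n/[p₁q₁+p₂q₂]) − z_α
    = 0.06 · √(170/0.4910) − 1.645
    = 0.06 · 18.6073 − 1.645
    = 1.1164 − 1.645 = -0.5286 → -0.53
Power = Φ(-0.53) = 0.298.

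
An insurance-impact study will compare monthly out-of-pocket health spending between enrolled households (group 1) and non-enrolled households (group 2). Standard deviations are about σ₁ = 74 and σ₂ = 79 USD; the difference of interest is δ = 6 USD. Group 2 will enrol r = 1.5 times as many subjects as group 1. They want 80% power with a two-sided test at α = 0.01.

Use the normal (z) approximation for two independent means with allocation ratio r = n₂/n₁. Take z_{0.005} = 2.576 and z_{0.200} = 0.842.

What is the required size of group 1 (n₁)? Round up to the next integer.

n₁ = 3128

n₁ = (z_{α/2} + z_β)² · (σ₁² + σ₂²/r) / δ²
   = (2.576 + 0.842)² · (74² + 79²/1.5) / 6²
   = 11.6827 · (5476 + 4160.7) / 36
   = 11.6827 · 9636.7 / 36
   = 3127.29
Round up → n₁ = 3128; n₂ = r·n₁ = 1.5 × 3128 = 4692.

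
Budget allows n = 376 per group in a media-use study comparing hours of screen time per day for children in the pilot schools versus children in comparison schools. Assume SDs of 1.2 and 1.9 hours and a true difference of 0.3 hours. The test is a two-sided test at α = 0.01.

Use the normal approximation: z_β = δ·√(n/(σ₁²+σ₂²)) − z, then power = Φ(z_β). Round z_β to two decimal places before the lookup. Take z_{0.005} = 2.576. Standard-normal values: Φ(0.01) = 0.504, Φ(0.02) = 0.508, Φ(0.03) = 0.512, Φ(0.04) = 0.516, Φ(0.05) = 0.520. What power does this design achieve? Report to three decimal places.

z_β = δ·√(n/(σ₁²+σ₂²)) − z_{α/2}
    = 0.3 · √(376/5.05) − 2.576
    = 0.3 · 8.62876 − 2.576
    = 2.5886 − 2.576 = 0.0126 → 0.01
Power = Φ(0.01) = 0.504.

Power ≈ 0.504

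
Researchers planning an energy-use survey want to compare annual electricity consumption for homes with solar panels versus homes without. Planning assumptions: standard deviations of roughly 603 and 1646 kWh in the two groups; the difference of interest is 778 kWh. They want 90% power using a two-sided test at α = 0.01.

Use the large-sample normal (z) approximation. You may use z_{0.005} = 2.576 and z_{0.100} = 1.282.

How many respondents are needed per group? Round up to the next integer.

n = 76 per group

n = (z_{α/2} + z_β)² · (σ₁² + σ₂²) / δ²
  = (2.576 + 1.282)² · (603² + 1646² = 3072925) / 778²
  = 14.8842 · 3072925 / 605284
  = 75.56
Round up → n = 76 per group.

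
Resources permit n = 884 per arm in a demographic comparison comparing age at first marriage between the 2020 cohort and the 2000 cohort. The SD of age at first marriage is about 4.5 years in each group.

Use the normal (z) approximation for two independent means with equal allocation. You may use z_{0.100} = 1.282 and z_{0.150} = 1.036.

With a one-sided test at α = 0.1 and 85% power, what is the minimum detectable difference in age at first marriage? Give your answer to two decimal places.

Minimum detectable difference ≈ 0.50 years

δ = (z_α + z_β) · √((σ₁²+σ₂²)/n)
  = (1.282 + 1.036) · √(40.5/884)
  = 2.318 · √0.04581
  = 2.318 · 0.2140
  = 0.4962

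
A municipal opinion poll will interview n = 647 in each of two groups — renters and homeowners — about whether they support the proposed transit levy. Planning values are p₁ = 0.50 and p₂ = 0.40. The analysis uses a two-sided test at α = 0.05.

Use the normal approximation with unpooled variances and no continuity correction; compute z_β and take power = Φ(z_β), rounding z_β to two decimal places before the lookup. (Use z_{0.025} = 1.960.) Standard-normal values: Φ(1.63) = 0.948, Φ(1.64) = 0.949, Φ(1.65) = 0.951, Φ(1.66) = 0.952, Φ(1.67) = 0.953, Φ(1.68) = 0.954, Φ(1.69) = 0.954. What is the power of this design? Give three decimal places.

z_β = |p₁−p₂|·√(n/[p₁q₁+p₂q₂]) − z_{α/2}
    = 0.10 · √(647/0.4900) − 1.960
    = 0.10 · 36.3374 − 1.960
    = 3.6337 − 1.960 = 1.6737 → 1.67
Power = Φ(1.67) = 0.953.

Power ≈ 0.953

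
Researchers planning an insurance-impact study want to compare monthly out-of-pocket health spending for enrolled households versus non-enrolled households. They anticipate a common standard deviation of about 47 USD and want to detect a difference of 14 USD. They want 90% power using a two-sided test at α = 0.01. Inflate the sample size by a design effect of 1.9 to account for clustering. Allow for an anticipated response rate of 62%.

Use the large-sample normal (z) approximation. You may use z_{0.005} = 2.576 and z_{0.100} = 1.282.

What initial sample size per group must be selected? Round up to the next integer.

n = (z_{α/2} + z_β)² · (σ₁² + σ₂²) / δ²
  = (2.576 + 1.282)² · (2·47² = 4418) / 14²
  = 14.8842 · 4418 / 196
  = 335.50
Design effect: 1.9 × 335.50 = 637.45.
Adjust for 62% response: 637.45 / 0.62 = 1028.15.
Round up → n = 1029 per group.

n = 1029 per group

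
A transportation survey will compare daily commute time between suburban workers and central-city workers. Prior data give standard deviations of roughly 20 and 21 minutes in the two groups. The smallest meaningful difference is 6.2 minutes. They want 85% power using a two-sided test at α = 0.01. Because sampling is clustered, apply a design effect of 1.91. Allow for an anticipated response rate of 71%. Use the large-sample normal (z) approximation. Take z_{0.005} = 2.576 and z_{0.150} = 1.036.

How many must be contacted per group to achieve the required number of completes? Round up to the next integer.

n = 768 per group

n = (z_{α/2} + z_β)² · (σ₁² + σ₂²) / δ²
  = (2.576 + 1.036)² · (20² + 21² = 841) / 6.2²
  = 13.0465 · 841 / 38.44
  = 285.44
Design effect: 1.91 × 285.44 = 545.18.
Adjust for 71% response: 545.18 / 0.71 = 767.86.
Round up → n = 768 per group.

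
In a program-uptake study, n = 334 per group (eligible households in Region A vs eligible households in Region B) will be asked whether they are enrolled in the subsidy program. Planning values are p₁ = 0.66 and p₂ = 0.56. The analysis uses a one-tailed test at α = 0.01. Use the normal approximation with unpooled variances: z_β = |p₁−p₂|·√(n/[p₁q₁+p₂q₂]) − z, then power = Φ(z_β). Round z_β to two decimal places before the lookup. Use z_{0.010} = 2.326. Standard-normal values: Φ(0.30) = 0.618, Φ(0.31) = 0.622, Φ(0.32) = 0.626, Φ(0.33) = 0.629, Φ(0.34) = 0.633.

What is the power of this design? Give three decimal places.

z_β = |p₁−p₂|·√(n/[p₁q₁+p₂q₂]) − z_α
    = 0.10 · √(334/0.4708) − 2.326
    = 0.10 · 26.6351 − 2.326
    = 2.6635 − 2.326 = 0.3375 → 0.34
Power = Φ(0.34) = 0.633.

Power ≈ 0.633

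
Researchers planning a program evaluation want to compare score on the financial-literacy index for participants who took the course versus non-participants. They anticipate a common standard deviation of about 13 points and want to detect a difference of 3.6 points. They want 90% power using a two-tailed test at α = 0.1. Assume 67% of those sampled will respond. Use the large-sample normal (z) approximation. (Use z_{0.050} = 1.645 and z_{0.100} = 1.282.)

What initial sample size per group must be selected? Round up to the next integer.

n = 334 per group

n = (z_{α/2} + z_β)² · (σ₁² + σ₂²) / δ²
  = (1.645 + 1.282)² · (2·13² = 338) / 3.6²
  = 8.5673 · 338 / 12.96
  = 223.44
Adjust for 67% response: 223.44 / 0.67 = 333.49.
Round up → n = 334 per group.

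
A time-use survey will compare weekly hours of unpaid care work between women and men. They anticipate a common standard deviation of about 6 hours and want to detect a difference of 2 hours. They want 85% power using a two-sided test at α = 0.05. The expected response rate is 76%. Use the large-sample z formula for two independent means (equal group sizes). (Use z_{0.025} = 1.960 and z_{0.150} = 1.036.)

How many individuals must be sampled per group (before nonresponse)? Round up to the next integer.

n = (z_{α/2} + z_β)² · (σ₁² + σ₂²) / δ²
  = (1.960 + 1.036)² · (2·6² = 72) / 2²
  = 8.9760 · 72 / 4
  = 161.57
Adjust for 76% response: 161.57 / 0.76 = 212.59.
Round up → n = 213 per group.

n = 213 per group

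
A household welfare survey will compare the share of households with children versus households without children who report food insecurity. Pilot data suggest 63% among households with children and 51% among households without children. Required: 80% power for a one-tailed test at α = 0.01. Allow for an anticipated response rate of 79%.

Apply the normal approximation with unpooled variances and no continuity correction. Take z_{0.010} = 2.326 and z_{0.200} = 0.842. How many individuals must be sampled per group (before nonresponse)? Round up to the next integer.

n = (z_α + z_β)² · [p₁(1−p₁) + p₂(1−p₂)] / (p₁ − p₂)²
  = (2.326 + 0.842)² · (0.63·0.37 + 0.51·0.49) / (0.12)²
  = (3.168)² · (0.2331 + 0.2499) / 0.0144
  = 10.0362 · 0.4830 / 0.0144
  = 336.63
Adjust for 79% response: 336.63 / 0.79 = 426.12.
Round up → n = 427 per group.

n = 427 per group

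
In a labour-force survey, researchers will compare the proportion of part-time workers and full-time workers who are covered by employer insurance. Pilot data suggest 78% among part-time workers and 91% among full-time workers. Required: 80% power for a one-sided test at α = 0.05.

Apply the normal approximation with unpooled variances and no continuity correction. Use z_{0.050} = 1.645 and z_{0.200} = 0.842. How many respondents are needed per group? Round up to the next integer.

n = 93 per group

n = (z_α + z_β)² · [p₁(1−p₁) + p₂(1−p₂)] / (p₁ − p₂)²
  = (1.645 + 0.842)² · (0.78·0.22 + 0.91·0.09) / (-0.13)²
  = (2.487)² · (0.1716 + 0.0819) / 0.0169
  = 6.1852 · 0.2535 / 0.0169
  = 92.78
Round up → n = 93 per group.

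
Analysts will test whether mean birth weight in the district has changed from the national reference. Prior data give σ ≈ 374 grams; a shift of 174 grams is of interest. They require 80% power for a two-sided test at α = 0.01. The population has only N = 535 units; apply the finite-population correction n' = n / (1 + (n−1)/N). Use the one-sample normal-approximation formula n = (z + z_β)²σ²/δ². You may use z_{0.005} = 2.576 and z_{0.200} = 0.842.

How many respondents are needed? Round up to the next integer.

n = 50

n = (z_{α/2} + z_β)² · σ² / δ²
  = (2.576 + 0.842)² · 374² / 174²
  = 11.6827 · 139876 / 30276
  = 53.97
Finite-population correction (N = 535): 53.97 / (1 + (53.97 − 1)/535) = 49.11.
Round up → n = 50.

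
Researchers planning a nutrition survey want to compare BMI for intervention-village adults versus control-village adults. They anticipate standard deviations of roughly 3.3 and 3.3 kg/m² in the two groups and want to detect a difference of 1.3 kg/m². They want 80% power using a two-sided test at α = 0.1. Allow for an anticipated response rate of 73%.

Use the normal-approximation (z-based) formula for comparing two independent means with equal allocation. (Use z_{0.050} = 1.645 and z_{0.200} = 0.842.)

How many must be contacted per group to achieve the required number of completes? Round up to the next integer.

n = 110 per group

n = (z_{α/2} + z_β)² · (σ₁² + σ₂²) / δ²
  = (1.645 + 0.842)² · (3.3² + 3.3² = 21.78) / 1.3²
  = 6.1852 · 21.78 / 1.69
  = 79.71
Adjust for 73% response: 79.71 / 0.73 = 109.19.
Round up → n = 110 per group.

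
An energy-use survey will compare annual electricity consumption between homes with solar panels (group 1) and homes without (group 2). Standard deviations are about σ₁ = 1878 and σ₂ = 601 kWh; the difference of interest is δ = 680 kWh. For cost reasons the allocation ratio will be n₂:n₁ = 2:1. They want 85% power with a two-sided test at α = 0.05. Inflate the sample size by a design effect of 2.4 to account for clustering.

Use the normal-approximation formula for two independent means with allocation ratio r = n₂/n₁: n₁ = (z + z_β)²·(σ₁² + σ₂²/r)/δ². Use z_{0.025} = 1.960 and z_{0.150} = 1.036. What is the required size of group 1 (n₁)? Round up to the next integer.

n₁ = (z_{α/2} + z_β)² · (σ₁² + σ₂²/r) / δ²
   = (1.960 + 1.036)² · (1878² + 601²/2) / 680²
   = 8.9760 · (3526884 + 180600.5) / 462400
   = 8.9760 · 3707484.5 / 462400
   = 71.97
Design effect: 2.4 × 71.97 = 172.73.
Round up → n₁ = 173; n₂ = r·n₁ = 2 × 173 = 346.

n₁ = 173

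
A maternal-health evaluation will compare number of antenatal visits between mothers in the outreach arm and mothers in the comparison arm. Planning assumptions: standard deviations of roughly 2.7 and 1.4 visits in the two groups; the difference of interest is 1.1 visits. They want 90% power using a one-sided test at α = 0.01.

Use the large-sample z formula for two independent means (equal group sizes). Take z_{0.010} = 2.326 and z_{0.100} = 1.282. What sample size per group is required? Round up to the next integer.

n = (z_α + z_β)² · (σ₁² + σ₂²) / δ²
  = (2.326 + 1.282)² · (2.7² + 1.4² = 9.25) / 1.1²
  = 13.0177 · 9.25 / 1.21
  = 99.52
Round up → n = 100 per group.

n = 100 per group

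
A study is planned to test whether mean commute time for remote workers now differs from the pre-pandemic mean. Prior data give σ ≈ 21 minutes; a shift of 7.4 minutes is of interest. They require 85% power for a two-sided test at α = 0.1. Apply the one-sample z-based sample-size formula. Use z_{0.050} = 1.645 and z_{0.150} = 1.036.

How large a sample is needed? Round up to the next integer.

n = 58

n = (z_{α/2} + z_β)² · σ² / δ²
  = (1.645 + 1.036)² · 21² / 7.4²
  = 7.1878 · 441 / 54.76
  = 57.89
Round up → n = 58.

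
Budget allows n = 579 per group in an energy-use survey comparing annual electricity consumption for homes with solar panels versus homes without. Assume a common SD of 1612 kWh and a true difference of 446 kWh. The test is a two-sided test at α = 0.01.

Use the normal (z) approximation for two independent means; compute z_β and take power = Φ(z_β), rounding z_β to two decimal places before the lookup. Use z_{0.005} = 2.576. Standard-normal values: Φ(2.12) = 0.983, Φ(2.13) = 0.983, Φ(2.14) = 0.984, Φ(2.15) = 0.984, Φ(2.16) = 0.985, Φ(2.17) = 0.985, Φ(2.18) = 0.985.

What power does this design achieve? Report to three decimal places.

z_β = δ·√(n/(σ₁²+σ₂²)) − z_{α/2}
    = 446 · √(579/5197088) − 2.576
    = 446 · 0.01056 − 2.576
    = 4.7075 − 2.576 = 2.1315 → 2.13
Power = Φ(2.13) = 0.983.

Power ≈ 0.983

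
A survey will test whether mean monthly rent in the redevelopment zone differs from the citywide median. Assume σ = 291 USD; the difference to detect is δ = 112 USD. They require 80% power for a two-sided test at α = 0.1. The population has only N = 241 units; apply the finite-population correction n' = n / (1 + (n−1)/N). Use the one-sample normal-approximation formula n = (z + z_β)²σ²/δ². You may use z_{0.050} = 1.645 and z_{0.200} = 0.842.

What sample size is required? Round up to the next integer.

n = 36

n = (z_{α/2} + z_β)² · σ² / δ²
  = (1.645 + 0.842)² · 291² / 112²
  = 6.1852 · 84681 / 12544
  = 41.75
Finite-population correction (N = 241): 41.75 / (1 + (41.75 − 1)/241) = 35.71.
Round up → n = 36.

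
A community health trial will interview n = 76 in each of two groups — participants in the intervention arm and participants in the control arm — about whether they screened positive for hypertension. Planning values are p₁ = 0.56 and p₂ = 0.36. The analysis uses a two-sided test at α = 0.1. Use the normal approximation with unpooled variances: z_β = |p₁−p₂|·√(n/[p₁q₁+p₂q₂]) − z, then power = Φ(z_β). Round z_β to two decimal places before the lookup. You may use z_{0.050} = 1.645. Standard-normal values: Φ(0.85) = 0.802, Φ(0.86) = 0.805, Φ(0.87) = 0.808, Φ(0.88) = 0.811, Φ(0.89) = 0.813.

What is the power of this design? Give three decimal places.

Power ≈ 0.811

z_β = |p₁−p₂|·√(n/[p₁q₁+p₂q₂]) − z_{α/2}
    = 0.20 · √(76/0.4768) − 1.645
    = 0.20 · 12.6252 − 1.645
    = 2.5250 − 1.645 = 0.8800 → 0.88
Power = Φ(0.88) = 0.811.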